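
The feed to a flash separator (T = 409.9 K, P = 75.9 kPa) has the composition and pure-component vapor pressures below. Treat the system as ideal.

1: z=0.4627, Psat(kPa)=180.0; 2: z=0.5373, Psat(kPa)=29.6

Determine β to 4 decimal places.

Raoult's law: Kᵢ = Pᵢˢᵃᵗ/P = Pᵢˢᵃᵗ/75.9.
  K_1 = 180.0/75.9 = 2.371542, K_2 = 29.6/75.9 = 0.389987
Binary case is linear: z₁(K₁−1)(1+β(K₂−1)) + z₂(K₂−1)(1+β(K₁−1)) = 0
⇒ β = [z₁(K₁−1)+z₂(K₂−1)] / [−(K₁−1)(K₂−1)] = 0.30685/0.83666 = 0.3668

β = 0.3668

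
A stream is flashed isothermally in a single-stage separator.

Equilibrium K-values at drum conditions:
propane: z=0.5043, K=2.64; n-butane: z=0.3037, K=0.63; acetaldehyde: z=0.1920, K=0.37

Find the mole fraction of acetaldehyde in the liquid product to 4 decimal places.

Let ψ = V/F and solve Σ zᵢ(Kᵢ−1)/(1+ψ(Kᵢ−1)) = 0.
g(0) = ΣzᵢKᵢ − 1 = 0.5937 and g(1) = 1 − Σzᵢ/Kᵢ = -0.1920, so a root lies in (0, 1).
Newton–Raphson from ψ = 0.5:
  ψ = 0.5000: g = 0.13996, g' = -0.6345 → ψ = 0.7206
  ψ = 0.7206: g = 0.00432, g' = -0.6178 → ψ = 0.7276
Converged at ψ = 0.7276.
Compositions from xᵢ = zᵢ/(1+ψ(Kᵢ−1)), yᵢ = Kᵢxᵢ:
  propane: x = 0.2299, y = 0.6070
  n-butane: x = 0.4156, y = 0.2618
  acetaldehyde: x = 0.3545, y = 0.1312

x_acetaldehyde = 0.3545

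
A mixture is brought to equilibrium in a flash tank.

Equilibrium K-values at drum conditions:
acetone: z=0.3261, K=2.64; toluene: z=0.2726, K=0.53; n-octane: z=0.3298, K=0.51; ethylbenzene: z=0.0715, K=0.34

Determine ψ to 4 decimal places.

Material balance + equilibrium reduce to Σ zᵢ(Kᵢ−1)/(1+ψ(Kᵢ−1)) = 0.
Check two-phase: ΣzᵢKᵢ = 1.1979 > 1 and Σzᵢ/Kᵢ = 1.4948 > 1, so g(0) = 0.1979 > 0 and g(1) = -0.4948 < 0.
Newton–Raphson from ψ = 0.7:
  ψ = 0.7000: g = -0.27565, g' = -0.6149 → ψ = 0.2517
  ψ = 0.2517: g = -0.00770, g' = -0.6647 → ψ = 0.2401
  ψ = 0.2401: g = 0.00005, g' = -0.6737 → ψ = 0.2402
Converged at ψ = 0.2402.

ψ = 0.2402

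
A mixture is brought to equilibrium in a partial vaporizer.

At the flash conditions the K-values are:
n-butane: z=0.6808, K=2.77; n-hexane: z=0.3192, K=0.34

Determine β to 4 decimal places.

β = 0.8512

Iterate (Newton) starting at β = 0.5:
  β = 0.5000: g = 0.32483, g' = -0.9100 → β = 0.8570
  β = 0.8570: g = -0.00617, g' = -1.0735 → β = 0.8512
Converged at β = 0.8512.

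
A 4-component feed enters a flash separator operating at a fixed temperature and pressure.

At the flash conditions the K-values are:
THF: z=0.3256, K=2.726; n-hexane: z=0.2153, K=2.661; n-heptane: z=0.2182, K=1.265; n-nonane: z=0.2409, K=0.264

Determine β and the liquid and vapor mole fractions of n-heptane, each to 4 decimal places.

Material balance + equilibrium reduce to Σ zᵢ(Kᵢ−1)/(1+β(Kᵢ−1)) = 0.
Feasibility: ΣzᵢKᵢ = 1.8001, Σzᵢ/Kᵢ = 1.2853 — both > 1, two phases present.
Newton iteration, β⁰ = 0.51:
  β = 0.5100: g = 0.25959, g' = -0.7948 → β = 0.8366
  β = 0.8366: g = -0.03448, g' = -1.1605 → β = 0.8069
  β = 0.8069: g = -0.00124, g' = -1.0794 → β = 0.8057
Converged at β = 0.8057.
Compositions from xᵢ = zᵢ/(1+β(Kᵢ−1)), yᵢ = Kᵢxᵢ:
  THF: x = 0.1362, y = 0.3713
  n-hexane: x = 0.0921, y = 0.2450
  n-heptane: x = 0.1798, y = 0.2275
  n-nonane: x = 0.5919, y = 0.1563

β = 0.8057, x_n-heptane = 0.1798, y_n-heptane = 0.2275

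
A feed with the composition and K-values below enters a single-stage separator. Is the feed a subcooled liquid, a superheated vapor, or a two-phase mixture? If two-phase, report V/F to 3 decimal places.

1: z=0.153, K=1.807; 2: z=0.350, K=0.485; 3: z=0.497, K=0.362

subcooled liquid

ΣzᵢKᵢ = 0.626; Σzᵢ/Kᵢ = 2.179.
Since ΣzᵢKᵢ < 1 the mixture is below its bubble point — single liquid phase.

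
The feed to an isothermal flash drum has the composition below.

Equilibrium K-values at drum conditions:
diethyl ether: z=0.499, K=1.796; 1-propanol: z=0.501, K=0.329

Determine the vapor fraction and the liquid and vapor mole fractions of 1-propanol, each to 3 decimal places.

ψ = 0.114, x_1-propanol = 0.543, y_1-propanol = 0.179

Rachford–Rice: g(ψ) = Σ zᵢ(Kᵢ−1)/(1+ψ(Kᵢ−1)) = 0.
Feasibility: ΣzᵢKᵢ = 1.061, Σzᵢ/Kᵢ = 1.801 — both > 1, two phases present.
Binary case is linear: z₁(K₁−1)(1+ψ(K₂−1)) + z₂(K₂−1)(1+ψ(K₁−1)) = 0
⇒ ψ = [z₁(K₁−1)+z₂(K₂−1)] / [−(K₁−1)(K₂−1)] = 0.0610/0.5341 = 0.114
Compositions from xᵢ = zᵢ/(1+ψ(Kᵢ−1)), yᵢ = Kᵢxᵢ:
  diethyl ether: x = 0.457, y = 0.821
  1-propanol: x = 0.543, y = 0.179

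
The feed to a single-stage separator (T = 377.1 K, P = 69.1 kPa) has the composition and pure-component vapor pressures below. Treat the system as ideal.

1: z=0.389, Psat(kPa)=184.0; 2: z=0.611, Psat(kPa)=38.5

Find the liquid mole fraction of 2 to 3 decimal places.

Raoult's law: Kᵢ = Pᵢˢᵃᵗ/P = Pᵢˢᵃᵗ/69.1.
  K_1 = 184.0/69.1 = 2.66281, K_2 = 38.5/69.1 = 0.55716
Material balance + equilibrium reduce to Σ zᵢ(Kᵢ−1)/(1+V/F(Kᵢ−1)) = 0.
Feasibility: ΣzᵢKᵢ = 1.376, Σzᵢ/Kᵢ = 1.243 — both > 1, two phases present.
Iterate (Newton) starting at V/F = 0.5:
  V/F = 0.500: g = 0.0057, g' = -0.518 → V/F = 0.511
Converged at V/F = 0.511.
Compositions from xᵢ = zᵢ/(1+V/F(Kᵢ−1)), yᵢ = Kᵢxᵢ:
  1: x = 0.210, y = 0.560
  2: x = 0.790, y = 0.440

x_2 = 0.790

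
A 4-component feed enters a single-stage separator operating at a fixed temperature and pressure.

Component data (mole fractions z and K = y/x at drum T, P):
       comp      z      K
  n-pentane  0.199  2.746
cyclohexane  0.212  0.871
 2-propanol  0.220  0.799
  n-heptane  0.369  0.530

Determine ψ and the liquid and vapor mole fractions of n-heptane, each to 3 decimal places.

Let ψ = V/F and solve Σ zᵢ(Kᵢ−1)/(1+ψ(Kᵢ−1)) = 0.
g(0) = ΣzᵢKᵢ − 1 = 0.102 and g(1) = 1 − Σzᵢ/Kᵢ = -0.287, so a root lies in (0, 1).
Newton–Raphson from ψ = 0.5:
  ψ = 0.500: g = -0.1196, g' = -0.327 → ψ = 0.135
  ψ = 0.135: g = 0.0230, g' = -0.504 → ψ = 0.180
  ψ = 0.180: g = 0.0010, g' = -0.462 → ψ = 0.182
Converged at ψ = 0.182.
Compositions from xᵢ = zᵢ/(1+ψ(Kᵢ−1)), yᵢ = Kᵢxᵢ:
  n-pentane: x = 0.151, y = 0.415
  cyclohexane: x = 0.217, y = 0.189
  2-propanol: x = 0.228, y = 0.182
  n-heptane: x = 0.404, y = 0.214

ψ = 0.182, x_n-heptane = 0.404, y_n-heptane = 0.214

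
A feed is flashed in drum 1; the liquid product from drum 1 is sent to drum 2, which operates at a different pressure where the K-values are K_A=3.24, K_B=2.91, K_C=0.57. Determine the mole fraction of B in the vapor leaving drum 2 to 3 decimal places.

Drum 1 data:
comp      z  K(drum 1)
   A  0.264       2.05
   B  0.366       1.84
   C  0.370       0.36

y_B (drum 2) = 0.316

Drum 1:
Rachford–Rice: g(ψ₁) = Σ zᵢ(Kᵢ−1)/(1+ψ₁(Kᵢ−1)) = 0.
g(0) = ΣzᵢKᵢ − 1 = 0.348 and g(1) = 1 − Σzᵢ/Kᵢ = -0.355, so a root lies in (0, 1).
Newton iteration, ψ₁⁰ = 0.5:
  ψ₁ = 0.500: g = 0.0500, g' = -0.581 → ψ₁ = 0.586
  ψ₁ = 0.586: g = -0.0014, g' = -0.616 → ψ₁ = 0.584
Converged at ψ₁ = 0.584.
Drum-1 compositions:
  A: x = 0.164, y = 0.335
  B: x = 0.246, y = 0.452
  C: x = 0.591, y = 0.213
Drum-2 feed = drum-1 liquid: z₂ = (0.1637, 0.2456, 0.5908).
Drum 2:
Let ψ₂ = V/F and solve Σ zᵢ(Kᵢ−1)/(1+ψ₂(Kᵢ−1)) = 0.
Feasibility: ΣzᵢKᵢ = 1.582, Σzᵢ/Kᵢ = 1.171 — both > 1, two phases present.
Iterate (Newton) starting at ψ₂ = 0.5:
  ψ₂ = 0.500: g = 0.0892, g' = -0.594 → ψ₂ = 0.650
  ψ₂ = 0.650: g = 0.0059, g' = -0.525 → ψ₂ = 0.661
Converged at ψ₂ = 0.661.
  A: x = 0.066, y = 0.214
  B: x = 0.109, y = 0.316
  C: x = 0.826, y = 0.471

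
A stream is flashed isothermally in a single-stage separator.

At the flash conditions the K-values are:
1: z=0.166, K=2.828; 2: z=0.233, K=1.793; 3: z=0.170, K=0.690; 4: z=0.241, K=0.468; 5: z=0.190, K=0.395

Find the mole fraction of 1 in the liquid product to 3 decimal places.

Let ψ = V/F and solve Σ zᵢ(Kᵢ−1)/(1+ψ(Kᵢ−1)) = 0.
Check two-phase: ΣzᵢKᵢ = 1.192 > 1 and Σzᵢ/Kᵢ = 1.431 > 1, so g(0) = 0.192 > 0 and g(1) = -0.431 < 0.
Iterate (Newton) starting at ψ = 0.5:
  ψ = 0.500: g = -0.1110, g' = -0.519 → ψ = 0.286
  ψ = 0.286: g = 0.0018, g' = -0.553 → ψ = 0.289
Converged at ψ = 0.289.
Compositions from xᵢ = zᵢ/(1+ψ(Kᵢ−1)), yᵢ = Kᵢxᵢ:
  1: x = 0.109, y = 0.307
  2: x = 0.190, y = 0.340
  3: x = 0.187, y = 0.129
  4: x = 0.285, y = 0.133
  5: x = 0.230, y = 0.091

x_1 = 0.109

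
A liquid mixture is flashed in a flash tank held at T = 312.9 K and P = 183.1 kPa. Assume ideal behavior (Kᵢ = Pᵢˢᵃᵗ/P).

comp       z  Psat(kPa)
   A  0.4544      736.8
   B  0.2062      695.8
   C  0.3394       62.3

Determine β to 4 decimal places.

β = 0.8863

Raoult's law: Kᵢ = Pᵢˢᵃᵗ/P = Pᵢˢᵃᵗ/183.1.
  K_A = 736.8/183.1 = 4.024031, K_B = 695.8/183.1 = 3.800109, K_C = 62.3/183.1 = 0.340251
Material balance + equilibrium reduce to Σ zᵢ(Kᵢ−1)/(1+β(Kᵢ−1)) = 0.
Feasibility: ΣzᵢKᵢ = 2.7276, Σzᵢ/Kᵢ = 1.1647 — both > 1, two phases present.
Iterate (Newton) starting at β = 0.5:
  β = 0.5000: g = 0.45344, g' = -1.2682 → β = 0.8576
  β = 0.8576: g = 0.03649, g' = -1.2451 → β = 0.8869
  β = 0.8869: g = -0.00075, g' = -1.2980 → β = 0.8863
Converged at β = 0.8863.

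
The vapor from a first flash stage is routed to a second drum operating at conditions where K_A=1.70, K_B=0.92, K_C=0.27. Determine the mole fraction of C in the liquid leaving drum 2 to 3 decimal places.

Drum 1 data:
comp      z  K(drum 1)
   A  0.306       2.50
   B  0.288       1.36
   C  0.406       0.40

Drum 1:
Rachford–Rice: g(ψ₁) = Σ zᵢ(Kᵢ−1)/(1+ψ₁(Kᵢ−1)) = 0.
Feasibility: ΣzᵢKᵢ = 1.319, Σzᵢ/Kᵢ = 1.349 — both > 1, two phases present.
Newton iteration, ψ₁⁰ = 0.49:
  ψ₁ = 0.490: g = 0.0076, g' = -0.549 → ψ₁ = 0.504
Converged at ψ₁ = 0.504.
Drum-1 compositions:
  A: x = 0.174, y = 0.436
  B: x = 0.244, y = 0.332
  C: x = 0.582, y = 0.233
Drum-2 feed = drum-1 vapor: z₂ = (0.4357, 0.3315, 0.2328).
Drum 2:
Let ψ₂ = V/F and solve Σ zᵢ(Kᵢ−1)/(1+ψ₂(Kᵢ−1)) = 0.
Feasibility: ΣzᵢKᵢ = 1.109, Σzᵢ/Kᵢ = 1.479 — both > 1, two phases present.
Iterate (Newton) starting at ψ₂ = 0.4:
  ψ₂ = 0.400: g = -0.0291, g' = -0.380 → ψ₂ = 0.323
  ψ₂ = 0.323: g = -0.0010, g' = -0.357 → ψ₂ = 0.321
Converged at ψ₂ = 0.321.
  A: x = 0.356, y = 0.605
  B: x = 0.340, y = 0.313
  C: x = 0.304, y = 0.082

x_C (drum 2) = 0.304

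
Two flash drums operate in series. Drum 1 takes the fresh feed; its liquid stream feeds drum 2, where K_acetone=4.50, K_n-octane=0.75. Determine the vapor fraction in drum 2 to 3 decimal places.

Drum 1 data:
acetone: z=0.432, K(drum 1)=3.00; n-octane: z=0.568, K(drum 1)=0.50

Drum 1:
Material balance + equilibrium reduce to Σ zᵢ(Kᵢ−1)/(1+ψ₁(Kᵢ−1)) = 0.
g(0) = ΣzᵢKᵢ − 1 = 0.580 and g(1) = 1 − Σzᵢ/Kᵢ = -0.280, so a root lies in (0, 1).
Binary case is linear: z₁(K₁−1)(1+ψ₁(K₂−1)) + z₂(K₂−1)(1+ψ₁(K₁−1)) = 0
⇒ ψ₁ = [z₁(K₁−1)+z₂(K₂−1)] / [−(K₁−1)(K₂−1)] = 0.5800/1.0000 = 0.580
Drum-1 compositions:
  acetone: x = 0.200, y = 0.600
  n-octane: x = 0.800, y = 0.400
Drum-2 feed = drum-1 liquid: z₂ = (0.2000, 0.8000).
Drum 2:
Rachford–Rice: g(ψ₂) = Σ zᵢ(Kᵢ−1)/(1+ψ₂(Kᵢ−1)) = 0.
g(0) = ΣzᵢKᵢ − 1 = 0.500 and g(1) = 1 − Σzᵢ/Kᵢ = -0.111, so a root lies in (0, 1).
Binary case is linear: z₁(K₁−1)(1+ψ₂(K₂−1)) + z₂(K₂−1)(1+ψ₂(K₁−1)) = 0
⇒ ψ₂ = [z₁(K₁−1)+z₂(K₂−1)] / [−(K₁−1)(K₂−1)] = 0.5000/0.8750 = 0.571
  acetone: x = 0.067, y = 0.300
  n-octane: x = 0.933, y = 0.700

V/F (drum 2) = 0.571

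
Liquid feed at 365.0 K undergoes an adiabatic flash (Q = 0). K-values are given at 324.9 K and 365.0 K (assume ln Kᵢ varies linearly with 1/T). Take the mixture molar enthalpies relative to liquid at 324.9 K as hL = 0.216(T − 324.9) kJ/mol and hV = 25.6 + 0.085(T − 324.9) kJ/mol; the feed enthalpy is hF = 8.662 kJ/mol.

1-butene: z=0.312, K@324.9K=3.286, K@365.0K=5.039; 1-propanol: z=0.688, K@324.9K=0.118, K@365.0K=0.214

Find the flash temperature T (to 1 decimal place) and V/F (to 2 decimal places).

Adiabatic flash: solve Rachford–Rice at each trial T, then check hF = ψ·hV(T) + (1−ψ)·hL(T).
  T = 324.9 K: K = (3.286, 0.118), RR gives ψ = 0.053, H_out = 1.351 kJ/mol
  T = 365.0 K: K = (5.039, 0.214), RR gives ψ = 0.227, H_out = 13.272 kJ/mol
  T = 344.9 K: K = (4.118, 0.162), RR gives ψ = 0.151, H_out = 7.800 kJ/mol
  T = 354.9 K: K = (4.566, 0.187), RR gives ψ = 0.191, H_out = 10.611 kJ/mol
  T = 349.9 K: K = (4.339, 0.174), RR gives ψ = 0.172, H_out = 9.231 kJ/mol
  T = 347.4 K: K = (4.228, 0.168), RR gives ψ = 0.162, H_out = 8.523 kJ/mol
  T = 348.6 K: K = (4.281, 0.171), RR gives ψ = 0.166, H_out = 8.864 kJ/mol
Linear interpolation between T = 347.4 (H_out = 8.523) and T = 348.6 (H_out = 8.864) on hF = 8.662 gives T ≈ 347.9 K, at which ψ = 0.16.

T = 347.9 K, V/F = 0.16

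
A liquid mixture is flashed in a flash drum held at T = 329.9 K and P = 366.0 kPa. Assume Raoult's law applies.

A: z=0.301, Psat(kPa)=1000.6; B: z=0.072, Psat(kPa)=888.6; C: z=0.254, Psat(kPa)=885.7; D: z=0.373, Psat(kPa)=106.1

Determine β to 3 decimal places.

β = 0.644

Raoult's law: Kᵢ = Pᵢˢᵃᵗ/P = Pᵢˢᵃᵗ/366.0.
  K_A = 1000.6/366.0 = 2.73388, K_B = 888.6/366.0 = 2.42787, K_C = 885.7/366.0 = 2.41995, K_D = 106.1/366.0 = 0.28989
Material balance + equilibrium reduce to Σ zᵢ(Kᵢ−1)/(1+β(Kᵢ−1)) = 0.
g(0) = ΣzᵢKᵢ − 1 = 0.720 and g(1) = 1 − Σzᵢ/Kᵢ = -0.531, so a root lies in (0, 1).
Newton iteration, β⁰ = 0.44:
  β = 0.440: g = 0.1959, g' = -0.938 → β = 0.649
  β = 0.649: g = -0.0044, g' = -1.025 → β = 0.644
Converged at β = 0.644.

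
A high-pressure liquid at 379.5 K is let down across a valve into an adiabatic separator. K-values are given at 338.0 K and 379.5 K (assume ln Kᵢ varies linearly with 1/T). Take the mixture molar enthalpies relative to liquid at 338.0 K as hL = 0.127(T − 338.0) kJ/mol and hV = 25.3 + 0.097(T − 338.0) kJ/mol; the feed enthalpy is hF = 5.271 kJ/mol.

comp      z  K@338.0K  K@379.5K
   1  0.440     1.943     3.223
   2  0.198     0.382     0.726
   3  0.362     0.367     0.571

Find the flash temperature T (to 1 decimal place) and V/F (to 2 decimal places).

Adiabatic flash: solve Rachford–Rice at each trial T, then check hF = ψ·hV(T) + (1−ψ)·hL(T).
  T = 338.0 K: K = (1.943, 0.382, 0.367), RR gives ψ = 0.107, H_out = 2.710 kJ/mol
  T = 379.5 K: K = (3.223, 0.726, 0.571), RR gives ψ = 0.902, H_out = 26.973 kJ/mol
  T = 358.8 K: K = (2.541, 0.537, 0.464), RR gives ψ = 0.497, H_out = 14.918 kJ/mol
  T = 348.4 K: K = (2.231, 0.455, 0.414), RR gives ψ = 0.315, H_out = 9.189 kJ/mol
  T = 343.2 K: K = (2.084, 0.418, 0.390), RR gives ψ = 0.217, H_out = 6.106 kJ/mol
  T = 340.6 K: K = (2.013, 0.400, 0.379), RR gives ψ = 0.164, H_out = 4.457 kJ/mol
  T = 341.9 K: K = (2.048, 0.408, 0.384), RR gives ψ = 0.190, H_out = 5.292 kJ/mol
Linear interpolation between T = 340.6 (H_out = 4.457) and T = 341.9 (H_out = 5.292) on hF = 5.271 gives T ≈ 341.9 K, at which ψ = 0.19.

T = 341.9 K, V/F = 0.19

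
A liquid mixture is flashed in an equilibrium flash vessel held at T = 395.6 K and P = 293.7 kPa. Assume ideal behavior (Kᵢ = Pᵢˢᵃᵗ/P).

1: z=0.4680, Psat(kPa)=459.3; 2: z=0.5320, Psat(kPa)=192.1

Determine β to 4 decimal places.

Raoult's law: Kᵢ = Pᵢˢᵃᵗ/P = Pᵢˢᵃᵗ/293.7.
  K_1 = 459.3/293.7 = 1.563841, K_2 = 192.1/293.7 = 0.654069
Rachford–Rice: g(β) = Σ zᵢ(Kᵢ−1)/(1+β(Kᵢ−1)) = 0.
Check two-phase: ΣzᵢKᵢ = 1.0798 > 1 and Σzᵢ/Kᵢ = 1.1126 > 1, so g(0) = 0.0798 > 0 and g(1) = -0.1126 < 0.
Binary case is linear: z₁(K₁−1)(1+β(K₂−1)) + z₂(K₂−1)(1+β(K₁−1)) = 0
⇒ β = [z₁(K₁−1)+z₂(K₂−1)] / [−(K₁−1)(K₂−1)] = 0.07984/0.19505 = 0.4093

β = 0.4093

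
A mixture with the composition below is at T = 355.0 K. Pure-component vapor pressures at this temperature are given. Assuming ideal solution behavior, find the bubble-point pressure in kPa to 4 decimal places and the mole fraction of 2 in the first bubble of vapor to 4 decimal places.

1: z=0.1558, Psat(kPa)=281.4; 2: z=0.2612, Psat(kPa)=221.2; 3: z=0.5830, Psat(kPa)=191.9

At the bubble point ψ → 0, so ΣzᵢKᵢ = 1 with Kᵢ = Pᵢˢᵃᵗ/P ⇒ P = ΣzᵢPᵢˢᵃᵗ.
P = 0.1558·281.4 + 0.2612·221.2 + 0.5830·191.9 = 213.4973 kPa
yᵢ = zᵢPᵢˢᵃᵗ/P ⇒ y_2 = 0.2612·221.2/213.4973 = 0.2706

Pbub = 213.4973 kPa, y_2 = 0.2706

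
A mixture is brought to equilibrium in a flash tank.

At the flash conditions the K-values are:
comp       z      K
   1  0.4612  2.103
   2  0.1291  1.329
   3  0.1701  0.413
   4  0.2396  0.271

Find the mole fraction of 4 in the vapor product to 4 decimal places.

Rachford–Rice: g(ψ) = Σ zᵢ(Kᵢ−1)/(1+ψ(Kᵢ−1)) = 0.
Check two-phase: ΣzᵢKᵢ = 1.2767 > 1 and Σzᵢ/Kᵢ = 1.6124 > 1, so g(0) = 0.2767 > 0 and g(1) = -0.6124 < 0.
Iterate (Newton) starting at ψ = 0.32:
  ψ = 0.3200: g = 0.06367, g' = -0.6234 → ψ = 0.4221
  ψ = 0.4221: g = -0.00066, g' = -0.6413 → ψ = 0.4211
Converged at ψ = 0.4211.
Compositions from xᵢ = zᵢ/(1+ψ(Kᵢ−1)), yᵢ = Kᵢxᵢ:
  1: x = 0.3149, y = 0.6623
  2: x = 0.1134, y = 0.1507
  3: x = 0.2260, y = 0.0933
  4: x = 0.3457, y = 0.0937

y_4 = 0.0937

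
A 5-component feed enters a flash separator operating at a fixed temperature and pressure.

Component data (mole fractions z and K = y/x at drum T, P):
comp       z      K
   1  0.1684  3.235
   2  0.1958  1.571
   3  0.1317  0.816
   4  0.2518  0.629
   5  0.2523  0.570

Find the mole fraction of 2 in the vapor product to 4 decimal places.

Material balance + equilibrium reduce to Σ zᵢ(Kᵢ−1)/(1+V/F(Kᵢ−1)) = 0.
Check two-phase: ΣzᵢKᵢ = 1.2620 > 1 and Σzᵢ/Kᵢ = 1.1810 > 1, so g(0) = 0.2620 > 0 and g(1) = -0.1810 < 0.
Newton iteration, V/F⁰ = 0.3:
  V/F = 0.3000: g = 0.06543, g' = -0.4583 → V/F = 0.4428
  V/F = 0.4428: g = 0.00625, g' = -0.3793 → V/F = 0.4592
  V/F = 0.4592: g = 0.00005, g' = -0.3730 → V/F = 0.4594
Converged at V/F = 0.4594.
Compositions from xᵢ = zᵢ/(1+V/F(Kᵢ−1)), yᵢ = Kᵢxᵢ:
  1: x = 0.0831, y = 0.2688
  2: x = 0.1551, y = 0.2437
  3: x = 0.1439, y = 0.1174
  4: x = 0.3035, y = 0.1909
  5: x = 0.3144, y = 0.1792

y_2 = 0.2437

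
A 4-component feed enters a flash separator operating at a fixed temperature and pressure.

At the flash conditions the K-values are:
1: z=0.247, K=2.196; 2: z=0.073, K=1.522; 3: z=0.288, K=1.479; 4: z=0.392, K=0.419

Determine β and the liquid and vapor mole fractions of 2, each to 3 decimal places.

β = 0.512, x_2 = 0.058, y_2 = 0.088

Newton iteration, β⁰ = 0.47:
  β = 0.470: g = 0.0190, g' = -0.452 → β = 0.512
Converged at β = 0.512.
Compositions from xᵢ = zᵢ/(1+β(Kᵢ−1)), yᵢ = Kᵢxᵢ:
  1: x = 0.153, y = 0.336
  2: x = 0.058, y = 0.088
  3: x = 0.231, y = 0.342
  4: x = 0.558, y = 0.234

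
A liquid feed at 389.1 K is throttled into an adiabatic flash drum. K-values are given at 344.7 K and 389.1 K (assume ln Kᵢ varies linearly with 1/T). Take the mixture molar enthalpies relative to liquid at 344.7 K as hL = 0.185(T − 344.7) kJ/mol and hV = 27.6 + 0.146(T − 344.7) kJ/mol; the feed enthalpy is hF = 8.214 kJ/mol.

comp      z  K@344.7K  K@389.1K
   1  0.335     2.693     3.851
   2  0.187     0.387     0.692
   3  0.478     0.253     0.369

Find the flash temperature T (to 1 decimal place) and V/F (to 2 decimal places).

Adiabatic flash: solve Rachford–Rice at each trial T, then check hF = ψ·hV(T) + (1−ψ)·hL(T).
  T = 344.7 K: K = (2.693, 0.387, 0.253), RR gives ψ = 0.079, H_out = 2.188 kJ/mol
  T = 389.1 K: K = (3.851, 0.692, 0.369), RR gives ψ = 0.376, H_out = 17.950 kJ/mol
  T = 366.9 K: K = (3.255, 0.527, 0.309), RR gives ψ = 0.235, H_out = 10.388 kJ/mol
  T = 355.8 K: K = (2.970, 0.454, 0.280), RR gives ψ = 0.161, H_out = 6.427 kJ/mol
  T = 361.4 K: K = (3.113, 0.490, 0.295), RR gives ψ = 0.199, H_out = 8.451 kJ/mol
  T = 358.6 K: K = (3.041, 0.471, 0.288), RR gives ψ = 0.180, H_out = 7.446 kJ/mol
  T = 360.0 K: K = (3.077, 0.481, 0.291), RR gives ψ = 0.190, H_out = 7.950 kJ/mol
Linear interpolation between T = 360.0 (H_out = 7.950) and T = 361.4 (H_out = 8.451) on hF = 8.214 gives T ≈ 360.7 K, at which ψ = 0.19.

T = 360.7 K, V/F = 0.19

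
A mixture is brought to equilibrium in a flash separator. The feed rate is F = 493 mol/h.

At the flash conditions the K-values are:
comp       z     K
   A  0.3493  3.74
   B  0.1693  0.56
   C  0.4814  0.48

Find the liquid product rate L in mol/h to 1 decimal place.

L = 265.6 mol/h

Iterate (Newton) starting at ψ = 0.39:
  ψ = 0.3900: g = 0.05874, g' = -0.8654 → ψ = 0.4579
  ψ = 0.4579: g = 0.00267, g' = -0.7915 → ψ = 0.4612
Converged at ψ = 0.4612.
Then V = ψ·F = 0.4612·493 = 227.4 mol/h and L = F − V = 265.6 mol/h.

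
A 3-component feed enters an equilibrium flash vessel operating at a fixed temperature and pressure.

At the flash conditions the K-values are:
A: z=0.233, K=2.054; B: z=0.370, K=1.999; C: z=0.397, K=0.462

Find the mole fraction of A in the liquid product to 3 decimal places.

Let β = V/F and solve Σ zᵢ(Kᵢ−1)/(1+β(Kᵢ−1)) = 0.
Feasibility: ΣzᵢKᵢ = 1.402, Σzᵢ/Kᵢ = 1.158 — both > 1, two phases present.
Newton–Raphson from β = 0.5:
  β = 0.500: g = 0.1151, g' = -0.490 → β = 0.735
  β = 0.735: g = -0.0017, g' = -0.519 → β = 0.732
Converged at β = 0.732.
Compositions from xᵢ = zᵢ/(1+β(Kᵢ−1)), yᵢ = Kᵢxᵢ:
  A: x = 0.132, y = 0.270
  B: x = 0.214, y = 0.427
  C: x = 0.655, y = 0.302

x_A = 0.132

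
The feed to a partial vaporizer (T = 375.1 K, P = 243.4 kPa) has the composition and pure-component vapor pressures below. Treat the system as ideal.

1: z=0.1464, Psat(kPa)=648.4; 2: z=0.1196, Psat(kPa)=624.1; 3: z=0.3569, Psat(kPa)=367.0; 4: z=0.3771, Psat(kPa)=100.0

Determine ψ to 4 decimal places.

Raoult's law: Kᵢ = Pᵢˢᵃᵗ/P = Pᵢˢᵃᵗ/243.4.
  K_1 = 648.4/243.4 = 2.663928, K_2 = 624.1/243.4 = 2.564092, K_3 = 367.0/243.4 = 1.507806, K_4 = 100.0/243.4 = 0.410846
Material balance + equilibrium reduce to Σ zᵢ(Kᵢ−1)/(1+ψ(Kᵢ−1)) = 0.
Feasibility: ΣzᵢKᵢ = 1.3897, Σzᵢ/Kᵢ = 1.2562 — both > 1, two phases present.
Newton iteration, ψ⁰ = 0.49:
  ψ = 0.4900: g = 0.07288, g' = -0.5345 → ψ = 0.6264
  ψ = 0.6264: g = -0.00083, g' = -0.5536 → ψ = 0.6249
Converged at ψ = 0.6249.

ψ = 0.6249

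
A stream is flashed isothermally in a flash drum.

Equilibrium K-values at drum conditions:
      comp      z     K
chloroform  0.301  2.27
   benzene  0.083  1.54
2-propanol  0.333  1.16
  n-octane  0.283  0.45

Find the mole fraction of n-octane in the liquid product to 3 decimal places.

x_n-octane = 0.494

Newton–Raphson from β = 0.5:
  β = 0.500: g = 0.1037, g' = -0.367 → β = 0.783
  β = 0.783: g = -0.0028, g' = -0.405 → β = 0.776
Converged at β = 0.776.
Compositions from xᵢ = zᵢ/(1+β(Kᵢ−1)), yᵢ = Kᵢxᵢ:
  chloroform: x = 0.152, y = 0.344
  benzene: x = 0.058, y = 0.090
  2-propanol: x = 0.296, y = 0.344
  n-octane: x = 0.494, y = 0.222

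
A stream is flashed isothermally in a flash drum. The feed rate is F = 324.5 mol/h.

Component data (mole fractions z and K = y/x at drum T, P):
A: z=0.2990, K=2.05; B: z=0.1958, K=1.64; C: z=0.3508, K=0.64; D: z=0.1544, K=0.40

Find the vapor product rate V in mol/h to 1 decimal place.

Let ψ = V/F and solve Σ zᵢ(Kᵢ−1)/(1+ψ(Kᵢ−1)) = 0.
Check two-phase: ΣzᵢKᵢ = 1.2203 > 1 and Σzᵢ/Kᵢ = 1.1994 > 1, so g(0) = 0.2203 > 0 and g(1) = -0.1994 < 0.
Iterate (Newton) starting at ψ = 0.5:
  ψ = 0.5000: g = 0.01445, g' = -0.3688 → ψ = 0.5392
  ψ = 0.5392: g = -0.00002, g' = -0.3702 → ψ = 0.5391
Converged at ψ = 0.5391.
Then V = ψ·F = 0.5391·324.5 = 174.9 mol/h and L = F − V = 149.6 mol/h.

V = 174.9 mol/h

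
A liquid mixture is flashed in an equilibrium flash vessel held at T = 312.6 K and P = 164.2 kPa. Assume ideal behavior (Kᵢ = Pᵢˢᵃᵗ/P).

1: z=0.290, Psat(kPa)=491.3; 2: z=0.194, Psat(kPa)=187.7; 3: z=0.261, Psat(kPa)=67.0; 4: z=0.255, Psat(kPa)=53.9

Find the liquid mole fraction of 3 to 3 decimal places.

x_3 = 0.313

Raoult's law: Kᵢ = Pᵢˢᵃᵗ/P = Pᵢˢᵃᵗ/164.2.
  K_1 = 491.3/164.2 = 2.99208, K_2 = 187.7/164.2 = 1.14312, K_3 = 67.0/164.2 = 0.40804, K_4 = 53.9/164.2 = 0.32826
Newton–Raphson from ψ = 0.5:
  ψ = 0.500: g = -0.1620, g' = -0.738 → ψ = 0.280
  ψ = 0.280: g = 0.0011, g' = -0.784 → ψ = 0.282
Converged at ψ = 0.282.
Compositions from xᵢ = zᵢ/(1+ψ(Kᵢ−1)), yᵢ = Kᵢxᵢ:
  1: x = 0.186, y = 0.556
  2: x = 0.186, y = 0.213
  3: x = 0.313, y = 0.128
  4: x = 0.315, y = 0.103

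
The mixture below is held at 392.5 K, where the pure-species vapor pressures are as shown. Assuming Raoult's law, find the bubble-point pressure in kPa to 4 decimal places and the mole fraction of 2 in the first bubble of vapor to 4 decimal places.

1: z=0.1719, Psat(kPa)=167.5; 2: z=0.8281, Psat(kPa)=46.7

At the bubble point ψ → 0, so ΣzᵢKᵢ = 1 with Kᵢ = Pᵢˢᵃᵗ/P ⇒ P = ΣzᵢPᵢˢᵃᵗ.
P = 0.1719·167.5 + 0.8281·46.7 = 67.4655 kPa
yᵢ = zᵢPᵢˢᵃᵗ/P ⇒ y_2 = 0.8281·46.7/67.4655 = 0.5732

Pbub = 67.4655 kPa, y_2 = 0.5732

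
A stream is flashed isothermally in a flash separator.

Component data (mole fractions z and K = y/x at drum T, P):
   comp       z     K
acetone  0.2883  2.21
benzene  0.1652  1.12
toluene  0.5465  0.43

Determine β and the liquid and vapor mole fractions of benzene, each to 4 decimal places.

β = 0.1008, x_benzene = 0.1632, y_benzene = 0.1828

Rachford–Rice: g(β) = Σ zᵢ(Kᵢ−1)/(1+β(Kᵢ−1)) = 0.
g(0) = ΣzᵢKᵢ − 1 = 0.0572 and g(1) = 1 − Σzᵢ/Kᵢ = -0.5489, so a root lies in (0, 1).
Newton iteration, β⁰ = 0.59:
  β = 0.5900: g = -0.24730, g' = -0.5489 → β = 0.1394
  β = 0.1394: g = -0.02042, g' = -0.5209 → β = 0.1002
  β = 0.1002: g = 0.00032, g' = -0.5378 → β = 0.1008
Converged at β = 0.1008.
Compositions from xᵢ = zᵢ/(1+β(Kᵢ−1)), yᵢ = Kᵢxᵢ:
  acetone: x = 0.2570, y = 0.5679
  benzene: x = 0.1632, y = 0.1828
  toluene: x = 0.5798, y = 0.2493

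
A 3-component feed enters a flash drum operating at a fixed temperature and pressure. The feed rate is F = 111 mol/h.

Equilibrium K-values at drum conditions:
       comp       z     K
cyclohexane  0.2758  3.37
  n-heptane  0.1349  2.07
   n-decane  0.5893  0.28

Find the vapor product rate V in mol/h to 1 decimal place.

V = 28.4 mol/h

Rachford–Rice: g(ψ) = Σ zᵢ(Kᵢ−1)/(1+ψ(Kᵢ−1)) = 0.
g(0) = ΣzᵢKᵢ − 1 = 0.3737 and g(1) = 1 − Σzᵢ/Kᵢ = -1.2517, so a root lies in (0, 1).
Newton iteration, ψ⁰ = 0.5:
  ψ = 0.5000: g = -0.26978, g' = -1.1359 → ψ = 0.2625
  ψ = 0.2625: g = -0.00752, g' = -1.1474 → ψ = 0.2559
  ψ = 0.2559: g = 0.00002, g' = -1.1545 → ψ = 0.2560
Converged at ψ = 0.2560.
Then V = ψ·F = 0.2560·111 = 28.4 mol/h and L = F − V = 82.6 mol/h.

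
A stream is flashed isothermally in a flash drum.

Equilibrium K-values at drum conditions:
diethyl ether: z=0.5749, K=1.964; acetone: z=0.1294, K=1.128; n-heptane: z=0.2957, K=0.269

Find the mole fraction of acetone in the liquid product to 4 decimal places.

Iterate (Newton) starting at ψ = 0.57:
  ψ = 0.5700: g = 0.00255, g' = -0.6887 → ψ = 0.5737
Converged at ψ = 0.5737.
Compositions from xᵢ = zᵢ/(1+ψ(Kᵢ−1)), yᵢ = Kᵢxᵢ:
  diethyl ether: x = 0.3702, y = 0.7270
  acetone: x = 0.1205, y = 0.1360
  n-heptane: x = 0.5093, y = 0.1370

x_acetone = 0.1205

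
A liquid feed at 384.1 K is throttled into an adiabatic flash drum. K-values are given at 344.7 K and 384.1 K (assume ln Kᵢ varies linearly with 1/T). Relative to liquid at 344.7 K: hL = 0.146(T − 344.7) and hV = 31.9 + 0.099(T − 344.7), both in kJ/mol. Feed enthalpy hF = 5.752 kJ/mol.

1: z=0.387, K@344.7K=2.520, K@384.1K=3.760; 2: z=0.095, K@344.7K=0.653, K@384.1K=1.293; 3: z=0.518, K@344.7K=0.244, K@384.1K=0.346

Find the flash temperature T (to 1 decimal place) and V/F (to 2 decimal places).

T = 346.6 K, V/F = 0.17

Adiabatic flash: solve Rachford–Rice at each trial T, then check hF = ψ·hV(T) + (1−ψ)·hL(T).
  T = 344.7 K: K = (2.520, 0.653, 0.244), RR gives ψ = 0.153, H_out = 4.868 kJ/mol
  T = 384.1 K: K = (3.760, 1.293, 0.346), RR gives ψ = 0.470, H_out = 19.884 kJ/mol
  T = 364.4 K: K = (3.112, 0.936, 0.293), RR gives ψ = 0.328, H_out = 13.038 kJ/mol
  T = 354.5 K: K = (2.807, 0.785, 0.268), RR gives ψ = 0.246, H_out = 9.170 kJ/mol
  T = 349.6 K: K = (2.662, 0.717, 0.256), RR gives ψ = 0.201, H_out = 7.091 kJ/mol
  T = 347.1 K: K = (2.589, 0.684, 0.250), RR gives ψ = 0.177, H_out = 5.977 kJ/mol
Linear interpolation between T = 344.7 (H_out = 4.868) and T = 347.1 (H_out = 5.977) on hF = 5.752 gives T ≈ 346.6 K, at which ψ = 0.17.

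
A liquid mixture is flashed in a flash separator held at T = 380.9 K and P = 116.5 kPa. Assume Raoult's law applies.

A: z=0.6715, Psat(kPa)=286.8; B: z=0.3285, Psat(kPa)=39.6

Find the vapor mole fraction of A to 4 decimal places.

y_A = 0.7658

Raoult's law: Kᵢ = Pᵢˢᵃᵗ/P = Pᵢˢᵃᵗ/116.5.
  K_A = 286.8/116.5 = 2.461803, K_B = 39.6/116.5 = 0.339914
Rachford–Rice: g(β) = Σ zᵢ(Kᵢ−1)/(1+β(Kᵢ−1)) = 0.
Feasibility: ΣzᵢKᵢ = 1.7648, Σzᵢ/Kᵢ = 1.2392 — both > 1, two phases present.
Binary case is linear: z₁(K₁−1)(1+β(K₂−1)) + z₂(K₂−1)(1+β(K₁−1)) = 0
⇒ β = [z₁(K₁−1)+z₂(K₂−1)] / [−(K₁−1)(K₂−1)] = 0.76476/0.96492 = 0.7926
Compositions from xᵢ = zᵢ/(1+β(Kᵢ−1)), yᵢ = Kᵢxᵢ:
  A: x = 0.3111, y = 0.7658
  B: x = 0.6889, y = 0.2342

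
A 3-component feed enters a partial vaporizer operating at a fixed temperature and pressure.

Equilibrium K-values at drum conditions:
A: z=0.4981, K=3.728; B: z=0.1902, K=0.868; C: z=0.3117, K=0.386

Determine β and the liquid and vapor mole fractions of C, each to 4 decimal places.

β = 0.8274, x_C = 0.6336, y_C = 0.2446

Let β = V/F and solve Σ zᵢ(Kᵢ−1)/(1+β(Kᵢ−1)) = 0.
g(0) = ΣzᵢKᵢ − 1 = 1.1423 and g(1) = 1 − Σzᵢ/Kᵢ = -0.1602, so a root lies in (0, 1).
Newton iteration, β⁰ = 0.67:
  β = 0.6700: g = 0.12785, g' = -0.8067 → β = 0.8285
  β = 0.8285: g = -0.00092, g' = -0.8398 → β = 0.8274
Converged at β = 0.8274.
Compositions from xᵢ = zᵢ/(1+β(Kᵢ−1)), yᵢ = Kᵢxᵢ:
  A: x = 0.1529, y = 0.5701
  B: x = 0.2135, y = 0.1853
  C: x = 0.6336, y = 0.2446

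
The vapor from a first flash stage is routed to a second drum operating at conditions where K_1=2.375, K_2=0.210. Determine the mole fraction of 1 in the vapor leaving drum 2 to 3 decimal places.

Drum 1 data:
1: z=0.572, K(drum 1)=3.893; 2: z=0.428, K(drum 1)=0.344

y_1 (drum 2) = 0.867

Drum 1:
Binary case is linear: z₁(K₁−1)(1+ψ₁(K₂−1)) + z₂(K₂−1)(1+ψ₁(K₁−1)) = 0
⇒ ψ₁ = [z₁(K₁−1)+z₂(K₂−1)] / [−(K₁−1)(K₂−1)] = 1.3740/1.8978 = 0.724
Drum-1 compositions:
  1: x = 0.185, y = 0.720
  2: x = 0.815, y = 0.280
Drum-2 feed = drum-1 vapor: z₂ = (0.7196, 0.2804).
Drum 2:
Rachford–Rice: g(ψ₂) = Σ zᵢ(Kᵢ−1)/(1+ψ₂(Kᵢ−1)) = 0.
Feasibility: ΣzᵢKᵢ = 1.768, Σzᵢ/Kᵢ = 1.638 — both > 1, two phases present.
Newton iteration, ψ₂⁰ = 0.5:
  ψ₂ = 0.500: g = 0.2202, g' = -0.956 → ψ₂ = 0.730
  ψ₂ = 0.730: g = -0.0300, g' = -1.317 → ψ₂ = 0.708
  ψ₂ = 0.708: g = -0.0008, g' = -1.249 → ψ₂ = 0.707
Converged at ψ₂ = 0.707.
  1: x = 0.365, y = 0.867
  2: x = 0.635, y = 0.133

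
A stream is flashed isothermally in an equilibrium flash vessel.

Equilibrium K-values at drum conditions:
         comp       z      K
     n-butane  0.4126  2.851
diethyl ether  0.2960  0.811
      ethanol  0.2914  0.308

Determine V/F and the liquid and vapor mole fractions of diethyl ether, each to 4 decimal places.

V/F = 0.5368, x_diethyl ether = 0.3294, y_diethyl ether = 0.2672

Rachford–Rice: g(V/F) = Σ zᵢ(Kᵢ−1)/(1+V/F(Kᵢ−1)) = 0.
g(0) = ΣzᵢKᵢ − 1 = 0.5061 and g(1) = 1 − Σzᵢ/Kᵢ = -0.4558, so a root lies in (0, 1).
Iterate (Newton) starting at V/F = 0.3:
  V/F = 0.3000: g = 0.17726, g' = -0.8185 → V/F = 0.5166
  V/F = 0.5166: g = 0.01459, g' = -0.7204 → V/F = 0.5368
Converged at V/F = 0.5368.
Compositions from xᵢ = zᵢ/(1+V/F(Kᵢ−1)), yᵢ = Kᵢxᵢ:
  n-butane: x = 0.2070, y = 0.5900
  diethyl ether: x = 0.3294, y = 0.2672
  ethanol: x = 0.4636, y = 0.1428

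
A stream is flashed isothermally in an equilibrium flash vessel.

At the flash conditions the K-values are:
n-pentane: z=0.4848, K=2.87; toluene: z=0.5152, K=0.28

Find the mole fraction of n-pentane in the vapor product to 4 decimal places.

y_n-pentane = 0.7978

Let β = V/F and solve Σ zᵢ(Kᵢ−1)/(1+β(Kᵢ−1)) = 0.
Check two-phase: ΣzᵢKᵢ = 1.5356 > 1 and Σzᵢ/Kᵢ = 2.0089 > 1, so g(0) = 0.5356 > 0 and g(1) = -1.0089 < 0.
Binary case is linear: z₁(K₁−1)(1+β(K₂−1)) + z₂(K₂−1)(1+β(K₁−1)) = 0
⇒ β = [z₁(K₁−1)+z₂(K₂−1)] / [−(K₁−1)(K₂−1)] = 0.53563/1.34640 = 0.3978
Compositions from xᵢ = zᵢ/(1+β(Kᵢ−1)), yᵢ = Kᵢxᵢ:
  n-pentane: x = 0.2780, y = 0.7978
  toluene: x = 0.7220, y = 0.2022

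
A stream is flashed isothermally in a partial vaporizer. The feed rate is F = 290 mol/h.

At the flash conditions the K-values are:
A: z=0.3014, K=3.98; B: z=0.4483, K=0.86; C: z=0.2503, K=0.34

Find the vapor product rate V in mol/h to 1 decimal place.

V = 165.2 mol/h

Rachford–Rice: g(β) = Σ zᵢ(Kᵢ−1)/(1+β(Kᵢ−1)) = 0.
g(0) = ΣzᵢKᵢ − 1 = 0.6702 and g(1) = 1 − Σzᵢ/Kᵢ = -0.3332, so a root lies in (0, 1).
Newton iteration, β⁰ = 0.5:
  β = 0.5000: g = 0.04666, g' = -0.6847 → β = 0.5681
  β = 0.5681: g = 0.00102, g' = -0.6585 → β = 0.5697
Converged at β = 0.5697.
Then V = β·F = 0.5697·290 = 165.2 mol/h and L = F − V = 124.8 mol/h.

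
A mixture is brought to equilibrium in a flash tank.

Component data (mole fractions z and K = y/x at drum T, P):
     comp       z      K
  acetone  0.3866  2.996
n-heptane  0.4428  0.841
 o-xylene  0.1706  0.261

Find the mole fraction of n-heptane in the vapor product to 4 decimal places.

Newton–Raphson from V/F = 0.5:
  V/F = 0.5000: g = 0.10977, g' = -0.6334 → V/F = 0.6733
  V/F = 0.6733: g = -0.00056, g' = -0.6635 → V/F = 0.6725
Converged at V/F = 0.6725.
Compositions from xᵢ = zᵢ/(1+V/F(Kᵢ−1)), yᵢ = Kᵢxᵢ:
  acetone: x = 0.1651, y = 0.4945
  n-heptane: x = 0.4958, y = 0.4170
  o-xylene: x = 0.3391, y = 0.0885

y_n-heptane = 0.4170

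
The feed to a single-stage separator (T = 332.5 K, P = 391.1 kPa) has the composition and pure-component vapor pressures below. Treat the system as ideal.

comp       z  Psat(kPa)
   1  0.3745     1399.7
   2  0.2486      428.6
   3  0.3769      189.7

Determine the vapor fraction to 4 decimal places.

Raoult's law: Kᵢ = Pᵢˢᵃᵗ/P = Pᵢˢᵃᵗ/391.1.
  K_1 = 1399.7/391.1 = 3.578880, K_2 = 428.6/391.1 = 1.095883, K_3 = 189.7/391.1 = 0.485042
Material balance + equilibrium reduce to Σ zᵢ(Kᵢ−1)/(1+ψ(Kᵢ−1)) = 0.
Feasibility: ΣzᵢKᵢ = 1.7955, Σzᵢ/Kᵢ = 1.1085 — both > 1, two phases present.
Newton–Raphson from ψ = 0.63:
  ψ = 0.6300: g = 0.10315, g' = -0.5826 → ψ = 0.8071
  ψ = 0.8071: g = 0.00344, g' = -0.5569 → ψ = 0.8132
Converged at ψ = 0.8132.

ψ = 0.8132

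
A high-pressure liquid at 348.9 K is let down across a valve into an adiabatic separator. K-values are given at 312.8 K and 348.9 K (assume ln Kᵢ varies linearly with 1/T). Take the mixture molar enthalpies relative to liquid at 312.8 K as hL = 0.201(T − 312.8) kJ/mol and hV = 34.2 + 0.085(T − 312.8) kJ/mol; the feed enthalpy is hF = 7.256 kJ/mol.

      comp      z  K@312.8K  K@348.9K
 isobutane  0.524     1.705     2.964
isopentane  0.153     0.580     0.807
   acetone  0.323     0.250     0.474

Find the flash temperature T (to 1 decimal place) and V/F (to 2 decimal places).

T = 314.9 K, V/F = 0.20

Adiabatic flash: solve Rachford–Rice at each trial T, then check hF = ψ·hV(T) + (1−ψ)·hL(T).
  T = 312.8 K: K = (1.705, 0.580, 0.250), RR gives ψ = 0.134, H_out = 4.592 kJ/mol
  T = 348.9 K: K = (2.964, 0.807, 0.474), RR gives ψ = 0.923, H_out = 34.944 kJ/mol
  T = 330.9 K: K = (2.284, 0.691, 0.351), RR gives ψ = 0.567, H_out = 21.837 kJ/mol
  T = 321.9 K: K = (1.983, 0.635, 0.298), RR gives ψ = 0.381, H_out = 14.466 kJ/mol
  T = 317.4 K: K = (1.842, 0.607, 0.273), RR gives ψ = 0.271, H_out = 10.043 kJ/mol
  T = 315.1 K: K = (1.773, 0.594, 0.262), RR gives ψ = 0.206, H_out = 7.465 kJ/mol
Linear interpolation between T = 312.8 (H_out = 4.592) and T = 315.1 (H_out = 7.465) on hF = 7.256 gives T ≈ 314.9 K, at which ψ = 0.20.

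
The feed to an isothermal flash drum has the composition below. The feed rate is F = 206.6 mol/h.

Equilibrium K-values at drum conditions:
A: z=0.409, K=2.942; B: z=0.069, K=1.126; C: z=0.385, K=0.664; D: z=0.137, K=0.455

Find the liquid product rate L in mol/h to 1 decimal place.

L = 36.9 mol/h

Iterate (Newton) starting at ψ = 0.5:
  ψ = 0.500: g = 0.1530, g' = -0.538 → ψ = 0.785
  ψ = 0.785: g = 0.0165, g' = -0.447 → ψ = 0.822
Converged at ψ = 0.822.
Then V = ψ·F = 0.8216·206.6 = 169.7 mol/h and L = F − V = 36.9 mol/h.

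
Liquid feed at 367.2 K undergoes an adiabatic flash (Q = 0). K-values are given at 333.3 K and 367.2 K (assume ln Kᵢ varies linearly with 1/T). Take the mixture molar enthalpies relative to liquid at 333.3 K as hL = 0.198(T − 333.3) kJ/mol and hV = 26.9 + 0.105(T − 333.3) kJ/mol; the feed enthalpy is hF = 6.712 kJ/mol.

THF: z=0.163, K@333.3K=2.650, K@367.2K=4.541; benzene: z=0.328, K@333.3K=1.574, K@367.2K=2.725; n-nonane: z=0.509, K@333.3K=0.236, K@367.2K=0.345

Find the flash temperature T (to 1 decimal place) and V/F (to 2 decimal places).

Adiabatic flash: solve Rachford–Rice at each trial T, then check hF = ψ·hV(T) + (1−ψ)·hL(T).
  T = 333.3 K: K = (2.650, 1.574, 0.236), RR gives ψ = 0.084, H_out = 2.269 kJ/mol
  T = 367.2 K: K = (4.541, 2.725, 0.345), RR gives ψ = 0.516, H_out = 18.964 kJ/mol
  T = 350.2 K: K = (3.512, 2.097, 0.288), RR gives ψ = 0.345, H_out = 12.079 kJ/mol
  T = 341.8 K: K = (3.064, 1.825, 0.261), RR gives ψ = 0.233, H_out = 7.767 kJ/mol
  T = 337.6 K: K = (2.854, 1.698, 0.249), RR gives ψ = 0.165, H_out = 5.229 kJ/mol
  T = 339.7 K: K = (2.958, 1.761, 0.255), RR gives ψ = 0.200, H_out = 6.536 kJ/mol
Linear interpolation between T = 339.7 (H_out = 6.536) and T = 341.8 (H_out = 7.767) on hF = 6.712 gives T ≈ 340.0 K, at which ψ = 0.21.

T = 340.0 K, V/F = 0.21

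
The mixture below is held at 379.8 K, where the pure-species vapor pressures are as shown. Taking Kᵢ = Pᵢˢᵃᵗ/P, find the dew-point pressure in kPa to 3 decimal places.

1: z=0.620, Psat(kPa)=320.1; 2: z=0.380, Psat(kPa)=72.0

Pdew = 138.606 kPa

At the dew point ψ → 1, so Σzᵢ/Kᵢ = 1 with Kᵢ = Pᵢˢᵃᵗ/P ⇒ 1/P = Σzᵢ/Pᵢˢᵃᵗ.
1/P = 0.620/320.1 + 0.380/72.0 = 0.007215 ⇒ P = 138.606 kPa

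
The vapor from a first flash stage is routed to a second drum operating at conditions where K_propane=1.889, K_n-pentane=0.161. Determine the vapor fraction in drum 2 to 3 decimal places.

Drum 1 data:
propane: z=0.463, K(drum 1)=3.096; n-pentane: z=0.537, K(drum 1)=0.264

Drum 1:
Material balance + equilibrium reduce to Σ zᵢ(Kᵢ−1)/(1+ψ₁(Kᵢ−1)) = 0.
g(0) = ΣzᵢKᵢ − 1 = 0.575 and g(1) = 1 − Σzᵢ/Kᵢ = -1.184, so a root lies in (0, 1).
Binary case is linear: z₁(K₁−1)(1+ψ₁(K₂−1)) + z₂(K₂−1)(1+ψ₁(K₁−1)) = 0
⇒ ψ₁ = [z₁(K₁−1)+z₂(K₂−1)] / [−(K₁−1)(K₂−1)] = 0.5752/1.5427 = 0.373
Drum-1 compositions:
  propane: x = 0.260, y = 0.805
  n-pentane: x = 0.740, y = 0.195
Drum-2 feed = drum-1 vapor: z₂ = (0.8046, 0.1954).
Drum 2:
Let ψ₂ = V/F and solve Σ zᵢ(Kᵢ−1)/(1+ψ₂(Kᵢ−1)) = 0.
Feasibility: ΣzᵢKᵢ = 1.551, Σzᵢ/Kᵢ = 1.640 — both > 1, two phases present.
Newton–Raphson from ψ₂ = 0.5:
  ψ₂ = 0.500: g = 0.2128, g' = -0.713 → ψ₂ = 0.798
  ψ₂ = 0.798: g = -0.0783, g' = -1.480 → ψ₂ = 0.746
  ψ₂ = 0.746: g = -0.0076, g' = -1.211 → ψ₂ = 0.739
Converged at ψ₂ = 0.739.
  propane: x = 0.486, y = 0.917
  n-pentane: x = 0.514, y = 0.083

V/F (drum 2) = 0.739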